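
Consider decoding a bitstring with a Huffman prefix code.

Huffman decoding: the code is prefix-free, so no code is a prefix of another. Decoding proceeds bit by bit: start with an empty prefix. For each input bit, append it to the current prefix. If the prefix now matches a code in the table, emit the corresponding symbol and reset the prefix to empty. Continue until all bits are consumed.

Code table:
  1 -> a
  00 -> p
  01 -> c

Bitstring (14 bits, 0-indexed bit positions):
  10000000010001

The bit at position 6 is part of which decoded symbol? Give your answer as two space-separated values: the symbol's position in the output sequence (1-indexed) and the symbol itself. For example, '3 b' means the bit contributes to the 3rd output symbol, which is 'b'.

Answer: 4 p

Derivation:
Bit 0: prefix='1' -> emit 'a', reset
Bit 1: prefix='0' (no match yet)
Bit 2: prefix='00' -> emit 'p', reset
Bit 3: prefix='0' (no match yet)
Bit 4: prefix='00' -> emit 'p', reset
Bit 5: prefix='0' (no match yet)
Bit 6: prefix='00' -> emit 'p', reset
Bit 7: prefix='0' (no match yet)
Bit 8: prefix='00' -> emit 'p', reset
Bit 9: prefix='1' -> emit 'a', reset
Bit 10: prefix='0' (no match yet)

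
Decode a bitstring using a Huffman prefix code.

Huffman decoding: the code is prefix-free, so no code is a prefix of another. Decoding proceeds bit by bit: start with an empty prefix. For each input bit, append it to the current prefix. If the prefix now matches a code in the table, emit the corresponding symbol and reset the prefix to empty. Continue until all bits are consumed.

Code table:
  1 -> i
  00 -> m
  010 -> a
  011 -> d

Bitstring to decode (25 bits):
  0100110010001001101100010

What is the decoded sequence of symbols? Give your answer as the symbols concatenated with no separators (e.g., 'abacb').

Bit 0: prefix='0' (no match yet)
Bit 1: prefix='01' (no match yet)
Bit 2: prefix='010' -> emit 'a', reset
Bit 3: prefix='0' (no match yet)
Bit 4: prefix='01' (no match yet)
Bit 5: prefix='011' -> emit 'd', reset
Bit 6: prefix='0' (no match yet)
Bit 7: prefix='00' -> emit 'm', reset
Bit 8: prefix='1' -> emit 'i', reset
Bit 9: prefix='0' (no match yet)
Bit 10: prefix='00' -> emit 'm', reset
Bit 11: prefix='0' (no match yet)
Bit 12: prefix='01' (no match yet)
Bit 13: prefix='010' -> emit 'a', reset
Bit 14: prefix='0' (no match yet)
Bit 15: prefix='01' (no match yet)
Bit 16: prefix='011' -> emit 'd', reset
Bit 17: prefix='0' (no match yet)
Bit 18: prefix='01' (no match yet)
Bit 19: prefix='011' -> emit 'd', reset
Bit 20: prefix='0' (no match yet)
Bit 21: prefix='00' -> emit 'm', reset
Bit 22: prefix='0' (no match yet)
Bit 23: prefix='01' (no match yet)
Bit 24: prefix='010' -> emit 'a', reset

Answer: admimaddma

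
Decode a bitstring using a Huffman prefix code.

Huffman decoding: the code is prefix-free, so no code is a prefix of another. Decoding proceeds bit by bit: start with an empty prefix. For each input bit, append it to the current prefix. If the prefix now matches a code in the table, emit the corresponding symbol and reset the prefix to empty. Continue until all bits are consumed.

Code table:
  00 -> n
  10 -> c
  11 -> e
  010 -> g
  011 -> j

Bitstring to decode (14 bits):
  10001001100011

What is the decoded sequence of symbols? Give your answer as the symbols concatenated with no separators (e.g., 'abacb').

Answer: cncjnj

Derivation:
Bit 0: prefix='1' (no match yet)
Bit 1: prefix='10' -> emit 'c', reset
Bit 2: prefix='0' (no match yet)
Bit 3: prefix='00' -> emit 'n', reset
Bit 4: prefix='1' (no match yet)
Bit 5: prefix='10' -> emit 'c', reset
Bit 6: prefix='0' (no match yet)
Bit 7: prefix='01' (no match yet)
Bit 8: prefix='011' -> emit 'j', reset
Bit 9: prefix='0' (no match yet)
Bit 10: prefix='00' -> emit 'n', reset
Bit 11: prefix='0' (no match yet)
Bit 12: prefix='01' (no match yet)
Bit 13: prefix='011' -> emit 'j', reset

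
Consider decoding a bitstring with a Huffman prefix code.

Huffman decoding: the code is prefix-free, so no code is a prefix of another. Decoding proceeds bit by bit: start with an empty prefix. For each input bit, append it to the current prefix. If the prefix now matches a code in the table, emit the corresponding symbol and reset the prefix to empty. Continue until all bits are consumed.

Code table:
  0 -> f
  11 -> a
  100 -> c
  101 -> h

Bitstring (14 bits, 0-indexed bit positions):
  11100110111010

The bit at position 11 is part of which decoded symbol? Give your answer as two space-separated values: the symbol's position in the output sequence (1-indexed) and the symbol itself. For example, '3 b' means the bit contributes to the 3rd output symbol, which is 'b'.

Answer: 6 h

Derivation:
Bit 0: prefix='1' (no match yet)
Bit 1: prefix='11' -> emit 'a', reset
Bit 2: prefix='1' (no match yet)
Bit 3: prefix='10' (no match yet)
Bit 4: prefix='100' -> emit 'c', reset
Bit 5: prefix='1' (no match yet)
Bit 6: prefix='11' -> emit 'a', reset
Bit 7: prefix='0' -> emit 'f', reset
Bit 8: prefix='1' (no match yet)
Bit 9: prefix='11' -> emit 'a', reset
Bit 10: prefix='1' (no match yet)
Bit 11: prefix='10' (no match yet)
Bit 12: prefix='101' -> emit 'h', reset
Bit 13: prefix='0' -> emit 'f', reset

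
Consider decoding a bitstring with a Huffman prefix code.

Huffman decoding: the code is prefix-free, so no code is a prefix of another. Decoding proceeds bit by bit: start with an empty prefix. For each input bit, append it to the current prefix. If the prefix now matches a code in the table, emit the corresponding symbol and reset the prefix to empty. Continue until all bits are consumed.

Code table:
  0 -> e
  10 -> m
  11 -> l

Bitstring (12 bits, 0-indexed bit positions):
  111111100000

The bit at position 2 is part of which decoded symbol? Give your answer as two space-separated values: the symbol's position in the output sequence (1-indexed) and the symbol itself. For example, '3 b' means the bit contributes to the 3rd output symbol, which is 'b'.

Bit 0: prefix='1' (no match yet)
Bit 1: prefix='11' -> emit 'l', reset
Bit 2: prefix='1' (no match yet)
Bit 3: prefix='11' -> emit 'l', reset
Bit 4: prefix='1' (no match yet)
Bit 5: prefix='11' -> emit 'l', reset
Bit 6: prefix='1' (no match yet)

Answer: 2 l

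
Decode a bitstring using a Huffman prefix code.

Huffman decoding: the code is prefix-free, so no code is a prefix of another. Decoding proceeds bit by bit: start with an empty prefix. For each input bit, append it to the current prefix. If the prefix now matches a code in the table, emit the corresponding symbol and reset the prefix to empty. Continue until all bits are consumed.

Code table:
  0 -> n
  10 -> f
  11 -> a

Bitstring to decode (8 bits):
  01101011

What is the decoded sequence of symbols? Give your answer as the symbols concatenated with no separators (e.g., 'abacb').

Bit 0: prefix='0' -> emit 'n', reset
Bit 1: prefix='1' (no match yet)
Bit 2: prefix='11' -> emit 'a', reset
Bit 3: prefix='0' -> emit 'n', reset
Bit 4: prefix='1' (no match yet)
Bit 5: prefix='10' -> emit 'f', reset
Bit 6: prefix='1' (no match yet)
Bit 7: prefix='11' -> emit 'a', reset

Answer: nanfa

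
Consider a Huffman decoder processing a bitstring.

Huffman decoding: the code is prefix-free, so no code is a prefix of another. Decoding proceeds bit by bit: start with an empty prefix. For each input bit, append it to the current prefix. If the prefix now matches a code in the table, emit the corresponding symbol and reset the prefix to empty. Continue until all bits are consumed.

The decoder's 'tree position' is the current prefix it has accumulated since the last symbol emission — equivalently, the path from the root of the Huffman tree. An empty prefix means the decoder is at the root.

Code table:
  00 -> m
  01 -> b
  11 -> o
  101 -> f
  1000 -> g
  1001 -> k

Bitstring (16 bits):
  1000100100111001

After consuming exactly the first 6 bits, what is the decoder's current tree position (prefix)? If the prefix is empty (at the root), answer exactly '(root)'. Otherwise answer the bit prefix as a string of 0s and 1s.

Bit 0: prefix='1' (no match yet)
Bit 1: prefix='10' (no match yet)
Bit 2: prefix='100' (no match yet)
Bit 3: prefix='1000' -> emit 'g', reset
Bit 4: prefix='1' (no match yet)
Bit 5: prefix='10' (no match yet)

Answer: 10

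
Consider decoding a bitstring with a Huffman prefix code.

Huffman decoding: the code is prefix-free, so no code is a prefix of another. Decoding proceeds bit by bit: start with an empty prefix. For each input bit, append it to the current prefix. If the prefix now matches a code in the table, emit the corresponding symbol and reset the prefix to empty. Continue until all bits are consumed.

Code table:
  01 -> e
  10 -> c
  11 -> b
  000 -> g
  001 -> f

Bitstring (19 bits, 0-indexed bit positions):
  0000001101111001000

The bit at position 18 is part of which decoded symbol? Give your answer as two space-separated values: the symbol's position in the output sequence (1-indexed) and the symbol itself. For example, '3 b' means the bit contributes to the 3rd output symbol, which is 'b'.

Answer: 8 g

Derivation:
Bit 0: prefix='0' (no match yet)
Bit 1: prefix='00' (no match yet)
Bit 2: prefix='000' -> emit 'g', reset
Bit 3: prefix='0' (no match yet)
Bit 4: prefix='00' (no match yet)
Bit 5: prefix='000' -> emit 'g', reset
Bit 6: prefix='1' (no match yet)
Bit 7: prefix='11' -> emit 'b', reset
Bit 8: prefix='0' (no match yet)
Bit 9: prefix='01' -> emit 'e', reset
Bit 10: prefix='1' (no match yet)
Bit 11: prefix='11' -> emit 'b', reset
Bit 12: prefix='1' (no match yet)
Bit 13: prefix='10' -> emit 'c', reset
Bit 14: prefix='0' (no match yet)
Bit 15: prefix='01' -> emit 'e', reset
Bit 16: prefix='0' (no match yet)
Bit 17: prefix='00' (no match yet)
Bit 18: prefix='000' -> emit 'g', reset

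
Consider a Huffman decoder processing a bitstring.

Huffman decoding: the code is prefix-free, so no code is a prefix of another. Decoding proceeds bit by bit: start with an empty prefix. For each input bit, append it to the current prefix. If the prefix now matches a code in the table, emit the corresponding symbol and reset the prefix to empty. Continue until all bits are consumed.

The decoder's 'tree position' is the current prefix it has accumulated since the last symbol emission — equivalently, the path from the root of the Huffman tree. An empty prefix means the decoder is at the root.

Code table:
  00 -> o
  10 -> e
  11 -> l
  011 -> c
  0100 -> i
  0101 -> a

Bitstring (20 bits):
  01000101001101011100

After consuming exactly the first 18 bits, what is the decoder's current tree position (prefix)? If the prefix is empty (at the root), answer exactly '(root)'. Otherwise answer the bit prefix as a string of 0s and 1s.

Answer: (root)

Derivation:
Bit 0: prefix='0' (no match yet)
Bit 1: prefix='01' (no match yet)
Bit 2: prefix='010' (no match yet)
Bit 3: prefix='0100' -> emit 'i', reset
Bit 4: prefix='0' (no match yet)
Bit 5: prefix='01' (no match yet)
Bit 6: prefix='010' (no match yet)
Bit 7: prefix='0101' -> emit 'a', reset
Bit 8: prefix='0' (no match yet)
Bit 9: prefix='00' -> emit 'o', reset
Bit 10: prefix='1' (no match yet)
Bit 11: prefix='11' -> emit 'l', reset
Bit 12: prefix='0' (no match yet)
Bit 13: prefix='01' (no match yet)
Bit 14: prefix='010' (no match yet)
Bit 15: prefix='0101' -> emit 'a', reset
Bit 16: prefix='1' (no match yet)
Bit 17: prefix='11' -> emit 'l', reset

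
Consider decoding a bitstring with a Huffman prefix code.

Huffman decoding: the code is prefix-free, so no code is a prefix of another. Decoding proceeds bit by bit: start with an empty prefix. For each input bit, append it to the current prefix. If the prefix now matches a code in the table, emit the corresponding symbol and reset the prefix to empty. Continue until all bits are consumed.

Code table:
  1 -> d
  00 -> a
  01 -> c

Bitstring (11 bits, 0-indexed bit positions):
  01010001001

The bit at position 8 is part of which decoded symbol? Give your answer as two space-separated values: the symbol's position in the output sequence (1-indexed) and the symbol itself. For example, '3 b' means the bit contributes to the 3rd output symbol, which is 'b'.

Answer: 5 a

Derivation:
Bit 0: prefix='0' (no match yet)
Bit 1: prefix='01' -> emit 'c', reset
Bit 2: prefix='0' (no match yet)
Bit 3: prefix='01' -> emit 'c', reset
Bit 4: prefix='0' (no match yet)
Bit 5: prefix='00' -> emit 'a', reset
Bit 6: prefix='0' (no match yet)
Bit 7: prefix='01' -> emit 'c', reset
Bit 8: prefix='0' (no match yet)
Bit 9: prefix='00' -> emit 'a', reset
Bit 10: prefix='1' -> emit 'd', reset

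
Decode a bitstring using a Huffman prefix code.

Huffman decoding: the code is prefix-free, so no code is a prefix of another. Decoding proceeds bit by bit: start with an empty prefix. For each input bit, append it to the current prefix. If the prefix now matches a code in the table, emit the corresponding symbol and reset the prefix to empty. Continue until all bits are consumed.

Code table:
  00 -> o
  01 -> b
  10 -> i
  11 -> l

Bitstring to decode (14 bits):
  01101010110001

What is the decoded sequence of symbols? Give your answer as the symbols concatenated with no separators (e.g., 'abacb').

Answer: biiilob

Derivation:
Bit 0: prefix='0' (no match yet)
Bit 1: prefix='01' -> emit 'b', reset
Bit 2: prefix='1' (no match yet)
Bit 3: prefix='10' -> emit 'i', reset
Bit 4: prefix='1' (no match yet)
Bit 5: prefix='10' -> emit 'i', reset
Bit 6: prefix='1' (no match yet)
Bit 7: prefix='10' -> emit 'i', reset
Bit 8: prefix='1' (no match yet)
Bit 9: prefix='11' -> emit 'l', reset
Bit 10: prefix='0' (no match yet)
Bit 11: prefix='00' -> emit 'o', reset
Bit 12: prefix='0' (no match yet)
Bit 13: prefix='01' -> emit 'b', reset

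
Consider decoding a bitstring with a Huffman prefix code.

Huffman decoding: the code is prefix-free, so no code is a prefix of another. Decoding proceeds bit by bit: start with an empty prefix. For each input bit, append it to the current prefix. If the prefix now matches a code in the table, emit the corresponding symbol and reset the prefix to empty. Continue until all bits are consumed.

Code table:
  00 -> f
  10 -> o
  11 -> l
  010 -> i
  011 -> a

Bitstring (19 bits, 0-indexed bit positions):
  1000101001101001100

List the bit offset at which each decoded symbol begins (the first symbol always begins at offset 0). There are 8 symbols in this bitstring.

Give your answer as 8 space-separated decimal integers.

Bit 0: prefix='1' (no match yet)
Bit 1: prefix='10' -> emit 'o', reset
Bit 2: prefix='0' (no match yet)
Bit 3: prefix='00' -> emit 'f', reset
Bit 4: prefix='1' (no match yet)
Bit 5: prefix='10' -> emit 'o', reset
Bit 6: prefix='1' (no match yet)
Bit 7: prefix='10' -> emit 'o', reset
Bit 8: prefix='0' (no match yet)
Bit 9: prefix='01' (no match yet)
Bit 10: prefix='011' -> emit 'a', reset
Bit 11: prefix='0' (no match yet)
Bit 12: prefix='01' (no match yet)
Bit 13: prefix='010' -> emit 'i', reset
Bit 14: prefix='0' (no match yet)
Bit 15: prefix='01' (no match yet)
Bit 16: prefix='011' -> emit 'a', reset
Bit 17: prefix='0' (no match yet)
Bit 18: prefix='00' -> emit 'f', reset

Answer: 0 2 4 6 8 11 14 17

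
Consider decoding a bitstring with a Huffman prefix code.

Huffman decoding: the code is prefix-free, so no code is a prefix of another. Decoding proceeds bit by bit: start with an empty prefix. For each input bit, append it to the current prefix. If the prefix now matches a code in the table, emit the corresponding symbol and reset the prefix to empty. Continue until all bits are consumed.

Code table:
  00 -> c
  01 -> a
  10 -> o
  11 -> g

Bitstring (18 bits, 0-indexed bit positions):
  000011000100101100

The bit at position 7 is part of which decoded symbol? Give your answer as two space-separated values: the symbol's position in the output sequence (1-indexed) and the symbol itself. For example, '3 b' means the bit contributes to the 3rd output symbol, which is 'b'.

Answer: 4 c

Derivation:
Bit 0: prefix='0' (no match yet)
Bit 1: prefix='00' -> emit 'c', reset
Bit 2: prefix='0' (no match yet)
Bit 3: prefix='00' -> emit 'c', reset
Bit 4: prefix='1' (no match yet)
Bit 5: prefix='11' -> emit 'g', reset
Bit 6: prefix='0' (no match yet)
Bit 7: prefix='00' -> emit 'c', reset
Bit 8: prefix='0' (no match yet)
Bit 9: prefix='01' -> emit 'a', reset
Bit 10: prefix='0' (no match yet)
Bit 11: prefix='00' -> emit 'c', reset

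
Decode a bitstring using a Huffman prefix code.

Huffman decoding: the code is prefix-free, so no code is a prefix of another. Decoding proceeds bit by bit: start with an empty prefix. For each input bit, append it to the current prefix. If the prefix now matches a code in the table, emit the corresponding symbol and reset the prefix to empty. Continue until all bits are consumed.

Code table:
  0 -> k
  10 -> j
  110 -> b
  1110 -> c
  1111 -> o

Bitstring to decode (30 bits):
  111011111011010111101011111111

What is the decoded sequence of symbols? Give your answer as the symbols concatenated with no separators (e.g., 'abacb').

Bit 0: prefix='1' (no match yet)
Bit 1: prefix='11' (no match yet)
Bit 2: prefix='111' (no match yet)
Bit 3: prefix='1110' -> emit 'c', reset
Bit 4: prefix='1' (no match yet)
Bit 5: prefix='11' (no match yet)
Bit 6: prefix='111' (no match yet)
Bit 7: prefix='1111' -> emit 'o', reset
Bit 8: prefix='1' (no match yet)
Bit 9: prefix='10' -> emit 'j', reset
Bit 10: prefix='1' (no match yet)
Bit 11: prefix='11' (no match yet)
Bit 12: prefix='110' -> emit 'b', reset
Bit 13: prefix='1' (no match yet)
Bit 14: prefix='10' -> emit 'j', reset
Bit 15: prefix='1' (no match yet)
Bit 16: prefix='11' (no match yet)
Bit 17: prefix='111' (no match yet)
Bit 18: prefix='1111' -> emit 'o', reset
Bit 19: prefix='0' -> emit 'k', reset
Bit 20: prefix='1' (no match yet)
Bit 21: prefix='10' -> emit 'j', reset
Bit 22: prefix='1' (no match yet)
Bit 23: prefix='11' (no match yet)
Bit 24: prefix='111' (no match yet)
Bit 25: prefix='1111' -> emit 'o', reset
Bit 26: prefix='1' (no match yet)
Bit 27: prefix='11' (no match yet)
Bit 28: prefix='111' (no match yet)
Bit 29: prefix='1111' -> emit 'o', reset

Answer: cojbjokjoo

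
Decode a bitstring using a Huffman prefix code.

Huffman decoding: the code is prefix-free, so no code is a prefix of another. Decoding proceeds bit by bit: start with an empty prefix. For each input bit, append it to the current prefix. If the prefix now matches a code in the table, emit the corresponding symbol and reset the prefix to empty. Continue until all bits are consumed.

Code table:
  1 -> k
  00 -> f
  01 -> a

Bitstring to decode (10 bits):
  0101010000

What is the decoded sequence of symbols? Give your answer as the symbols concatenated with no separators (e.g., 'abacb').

Answer: aaaff

Derivation:
Bit 0: prefix='0' (no match yet)
Bit 1: prefix='01' -> emit 'a', reset
Bit 2: prefix='0' (no match yet)
Bit 3: prefix='01' -> emit 'a', reset
Bit 4: prefix='0' (no match yet)
Bit 5: prefix='01' -> emit 'a', reset
Bit 6: prefix='0' (no match yet)
Bit 7: prefix='00' -> emit 'f', reset
Bit 8: prefix='0' (no match yet)
Bit 9: prefix='00' -> emit 'f', reset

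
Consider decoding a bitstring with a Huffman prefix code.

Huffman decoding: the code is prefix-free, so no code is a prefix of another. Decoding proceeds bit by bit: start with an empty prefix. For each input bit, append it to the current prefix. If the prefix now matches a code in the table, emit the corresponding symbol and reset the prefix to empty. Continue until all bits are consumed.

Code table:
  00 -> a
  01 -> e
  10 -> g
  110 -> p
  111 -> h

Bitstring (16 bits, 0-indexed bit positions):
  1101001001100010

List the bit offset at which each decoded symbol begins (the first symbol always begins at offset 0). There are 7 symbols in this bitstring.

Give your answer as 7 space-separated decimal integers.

Bit 0: prefix='1' (no match yet)
Bit 1: prefix='11' (no match yet)
Bit 2: prefix='110' -> emit 'p', reset
Bit 3: prefix='1' (no match yet)
Bit 4: prefix='10' -> emit 'g', reset
Bit 5: prefix='0' (no match yet)
Bit 6: prefix='01' -> emit 'e', reset
Bit 7: prefix='0' (no match yet)
Bit 8: prefix='00' -> emit 'a', reset
Bit 9: prefix='1' (no match yet)
Bit 10: prefix='11' (no match yet)
Bit 11: prefix='110' -> emit 'p', reset
Bit 12: prefix='0' (no match yet)
Bit 13: prefix='00' -> emit 'a', reset
Bit 14: prefix='1' (no match yet)
Bit 15: prefix='10' -> emit 'g', reset

Answer: 0 3 5 7 9 12 14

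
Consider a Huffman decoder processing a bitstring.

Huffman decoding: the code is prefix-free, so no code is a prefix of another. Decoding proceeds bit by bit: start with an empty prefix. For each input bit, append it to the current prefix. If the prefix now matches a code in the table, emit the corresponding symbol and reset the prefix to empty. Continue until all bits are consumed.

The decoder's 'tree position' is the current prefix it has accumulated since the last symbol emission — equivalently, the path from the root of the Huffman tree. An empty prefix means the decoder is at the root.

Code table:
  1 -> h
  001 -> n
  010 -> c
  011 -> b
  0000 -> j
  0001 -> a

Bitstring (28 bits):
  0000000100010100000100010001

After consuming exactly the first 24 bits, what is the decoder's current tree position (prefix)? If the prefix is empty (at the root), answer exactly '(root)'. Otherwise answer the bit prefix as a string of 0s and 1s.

Answer: (root)

Derivation:
Bit 0: prefix='0' (no match yet)
Bit 1: prefix='00' (no match yet)
Bit 2: prefix='000' (no match yet)
Bit 3: prefix='0000' -> emit 'j', reset
Bit 4: prefix='0' (no match yet)
Bit 5: prefix='00' (no match yet)
Bit 6: prefix='000' (no match yet)
Bit 7: prefix='0001' -> emit 'a', reset
Bit 8: prefix='0' (no match yet)
Bit 9: prefix='00' (no match yet)
Bit 10: prefix='000' (no match yet)
Bit 11: prefix='0001' -> emit 'a', reset
Bit 12: prefix='0' (no match yet)
Bit 13: prefix='01' (no match yet)
Bit 14: prefix='010' -> emit 'c', reset
Bit 15: prefix='0' (no match yet)
Bit 16: prefix='00' (no match yet)
Bit 17: prefix='000' (no match yet)
Bit 18: prefix='0000' -> emit 'j', reset
Bit 19: prefix='1' -> emit 'h', reset
Bit 20: prefix='0' (no match yet)
Bit 21: prefix='00' (no match yet)
Bit 22: prefix='000' (no match yet)
Bit 23: prefix='0001' -> emit 'a', reset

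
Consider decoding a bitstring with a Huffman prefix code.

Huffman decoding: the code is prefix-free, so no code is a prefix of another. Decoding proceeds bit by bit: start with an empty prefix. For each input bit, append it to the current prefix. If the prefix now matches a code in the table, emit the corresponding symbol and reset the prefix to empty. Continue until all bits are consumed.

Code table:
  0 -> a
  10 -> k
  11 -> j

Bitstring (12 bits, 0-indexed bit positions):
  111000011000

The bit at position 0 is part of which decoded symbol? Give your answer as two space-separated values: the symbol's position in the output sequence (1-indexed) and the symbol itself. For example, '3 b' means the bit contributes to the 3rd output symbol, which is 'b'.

Answer: 1 j

Derivation:
Bit 0: prefix='1' (no match yet)
Bit 1: prefix='11' -> emit 'j', reset
Bit 2: prefix='1' (no match yet)
Bit 3: prefix='10' -> emit 'k', reset
Bit 4: prefix='0' -> emit 'a', reset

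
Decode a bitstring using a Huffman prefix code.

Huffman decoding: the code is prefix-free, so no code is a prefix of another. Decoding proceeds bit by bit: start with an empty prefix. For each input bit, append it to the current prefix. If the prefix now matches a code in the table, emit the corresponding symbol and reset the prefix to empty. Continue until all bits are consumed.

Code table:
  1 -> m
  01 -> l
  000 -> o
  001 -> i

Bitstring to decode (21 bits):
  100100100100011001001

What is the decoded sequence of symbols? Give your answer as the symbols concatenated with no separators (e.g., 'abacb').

Answer: miiiommii

Derivation:
Bit 0: prefix='1' -> emit 'm', reset
Bit 1: prefix='0' (no match yet)
Bit 2: prefix='00' (no match yet)
Bit 3: prefix='001' -> emit 'i', reset
Bit 4: prefix='0' (no match yet)
Bit 5: prefix='00' (no match yet)
Bit 6: prefix='001' -> emit 'i', reset
Bit 7: prefix='0' (no match yet)
Bit 8: prefix='00' (no match yet)
Bit 9: prefix='001' -> emit 'i', reset
Bit 10: prefix='0' (no match yet)
Bit 11: prefix='00' (no match yet)
Bit 12: prefix='000' -> emit 'o', reset
Bit 13: prefix='1' -> emit 'm', reset
Bit 14: prefix='1' -> emit 'm', reset
Bit 15: prefix='0' (no match yet)
Bit 16: prefix='00' (no match yet)
Bit 17: prefix='001' -> emit 'i', reset
Bit 18: prefix='0' (no match yet)
Bit 19: prefix='00' (no match yet)
Bit 20: prefix='001' -> emit 'i', reset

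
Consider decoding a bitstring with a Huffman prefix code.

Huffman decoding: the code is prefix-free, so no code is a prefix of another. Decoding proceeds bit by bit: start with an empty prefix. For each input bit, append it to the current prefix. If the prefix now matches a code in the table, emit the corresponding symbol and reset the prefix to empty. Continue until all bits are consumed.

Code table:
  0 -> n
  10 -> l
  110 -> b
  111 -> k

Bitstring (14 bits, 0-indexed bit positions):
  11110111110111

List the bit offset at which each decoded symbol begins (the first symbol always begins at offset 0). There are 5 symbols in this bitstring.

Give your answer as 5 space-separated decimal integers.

Bit 0: prefix='1' (no match yet)
Bit 1: prefix='11' (no match yet)
Bit 2: prefix='111' -> emit 'k', reset
Bit 3: prefix='1' (no match yet)
Bit 4: prefix='10' -> emit 'l', reset
Bit 5: prefix='1' (no match yet)
Bit 6: prefix='11' (no match yet)
Bit 7: prefix='111' -> emit 'k', reset
Bit 8: prefix='1' (no match yet)
Bit 9: prefix='11' (no match yet)
Bit 10: prefix='110' -> emit 'b', reset
Bit 11: prefix='1' (no match yet)
Bit 12: prefix='11' (no match yet)
Bit 13: prefix='111' -> emit 'k', reset

Answer: 0 3 5 8 11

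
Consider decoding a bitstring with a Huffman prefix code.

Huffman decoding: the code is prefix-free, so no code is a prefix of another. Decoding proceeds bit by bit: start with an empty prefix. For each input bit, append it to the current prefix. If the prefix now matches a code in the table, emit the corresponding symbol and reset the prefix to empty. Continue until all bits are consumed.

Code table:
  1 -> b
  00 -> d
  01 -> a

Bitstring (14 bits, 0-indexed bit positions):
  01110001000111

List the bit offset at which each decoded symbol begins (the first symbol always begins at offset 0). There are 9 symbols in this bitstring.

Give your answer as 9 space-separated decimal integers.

Bit 0: prefix='0' (no match yet)
Bit 1: prefix='01' -> emit 'a', reset
Bit 2: prefix='1' -> emit 'b', reset
Bit 3: prefix='1' -> emit 'b', reset
Bit 4: prefix='0' (no match yet)
Bit 5: prefix='00' -> emit 'd', reset
Bit 6: prefix='0' (no match yet)
Bit 7: prefix='01' -> emit 'a', reset
Bit 8: prefix='0' (no match yet)
Bit 9: prefix='00' -> emit 'd', reset
Bit 10: prefix='0' (no match yet)
Bit 11: prefix='01' -> emit 'a', reset
Bit 12: prefix='1' -> emit 'b', reset
Bit 13: prefix='1' -> emit 'b', reset

Answer: 0 2 3 4 6 8 10 12 13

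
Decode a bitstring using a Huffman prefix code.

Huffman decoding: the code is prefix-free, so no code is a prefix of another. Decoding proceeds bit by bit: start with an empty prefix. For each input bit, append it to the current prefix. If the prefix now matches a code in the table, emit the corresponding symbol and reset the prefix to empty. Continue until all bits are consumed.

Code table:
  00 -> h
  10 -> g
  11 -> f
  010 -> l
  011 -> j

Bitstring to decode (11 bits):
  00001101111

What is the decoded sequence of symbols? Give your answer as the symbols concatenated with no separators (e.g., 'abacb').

Bit 0: prefix='0' (no match yet)
Bit 1: prefix='00' -> emit 'h', reset
Bit 2: prefix='0' (no match yet)
Bit 3: prefix='00' -> emit 'h', reset
Bit 4: prefix='1' (no match yet)
Bit 5: prefix='11' -> emit 'f', reset
Bit 6: prefix='0' (no match yet)
Bit 7: prefix='01' (no match yet)
Bit 8: prefix='011' -> emit 'j', reset
Bit 9: prefix='1' (no match yet)
Bit 10: prefix='11' -> emit 'f', reset

Answer: hhfjf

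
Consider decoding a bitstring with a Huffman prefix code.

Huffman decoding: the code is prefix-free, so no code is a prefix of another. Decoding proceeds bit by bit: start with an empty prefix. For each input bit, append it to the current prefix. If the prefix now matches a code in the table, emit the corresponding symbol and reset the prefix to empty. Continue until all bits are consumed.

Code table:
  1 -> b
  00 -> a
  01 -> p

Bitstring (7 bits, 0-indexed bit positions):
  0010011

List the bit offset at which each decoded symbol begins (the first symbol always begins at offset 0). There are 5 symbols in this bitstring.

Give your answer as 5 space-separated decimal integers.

Answer: 0 2 3 5 6

Derivation:
Bit 0: prefix='0' (no match yet)
Bit 1: prefix='00' -> emit 'a', reset
Bit 2: prefix='1' -> emit 'b', reset
Bit 3: prefix='0' (no match yet)
Bit 4: prefix='00' -> emit 'a', reset
Bit 5: prefix='1' -> emit 'b', reset
Bit 6: prefix='1' -> emit 'b', reset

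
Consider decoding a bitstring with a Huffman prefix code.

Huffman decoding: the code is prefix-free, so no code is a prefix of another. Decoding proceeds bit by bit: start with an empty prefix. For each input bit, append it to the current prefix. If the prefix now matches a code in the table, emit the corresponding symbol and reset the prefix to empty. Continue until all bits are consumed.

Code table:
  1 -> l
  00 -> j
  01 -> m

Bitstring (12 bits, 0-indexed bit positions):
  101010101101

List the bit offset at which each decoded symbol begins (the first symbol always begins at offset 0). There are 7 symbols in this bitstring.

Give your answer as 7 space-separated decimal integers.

Answer: 0 1 3 5 7 9 10

Derivation:
Bit 0: prefix='1' -> emit 'l', reset
Bit 1: prefix='0' (no match yet)
Bit 2: prefix='01' -> emit 'm', reset
Bit 3: prefix='0' (no match yet)
Bit 4: prefix='01' -> emit 'm', reset
Bit 5: prefix='0' (no match yet)
Bit 6: prefix='01' -> emit 'm', reset
Bit 7: prefix='0' (no match yet)
Bit 8: prefix='01' -> emit 'm', reset
Bit 9: prefix='1' -> emit 'l', reset
Bit 10: prefix='0' (no match yet)
Bit 11: prefix='01' -> emit 'm', reset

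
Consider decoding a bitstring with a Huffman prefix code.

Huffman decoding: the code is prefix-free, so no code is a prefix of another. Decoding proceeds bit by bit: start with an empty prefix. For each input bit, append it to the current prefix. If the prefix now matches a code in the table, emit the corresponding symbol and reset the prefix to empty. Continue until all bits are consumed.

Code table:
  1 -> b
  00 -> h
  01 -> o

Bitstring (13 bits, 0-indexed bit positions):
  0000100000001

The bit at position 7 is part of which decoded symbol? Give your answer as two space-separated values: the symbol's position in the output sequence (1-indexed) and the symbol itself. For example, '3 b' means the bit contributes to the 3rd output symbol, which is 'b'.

Bit 0: prefix='0' (no match yet)
Bit 1: prefix='00' -> emit 'h', reset
Bit 2: prefix='0' (no match yet)
Bit 3: prefix='00' -> emit 'h', reset
Bit 4: prefix='1' -> emit 'b', reset
Bit 5: prefix='0' (no match yet)
Bit 6: prefix='00' -> emit 'h', reset
Bit 7: prefix='0' (no match yet)
Bit 8: prefix='00' -> emit 'h', reset
Bit 9: prefix='0' (no match yet)
Bit 10: prefix='00' -> emit 'h', reset
Bit 11: prefix='0' (no match yet)

Answer: 5 h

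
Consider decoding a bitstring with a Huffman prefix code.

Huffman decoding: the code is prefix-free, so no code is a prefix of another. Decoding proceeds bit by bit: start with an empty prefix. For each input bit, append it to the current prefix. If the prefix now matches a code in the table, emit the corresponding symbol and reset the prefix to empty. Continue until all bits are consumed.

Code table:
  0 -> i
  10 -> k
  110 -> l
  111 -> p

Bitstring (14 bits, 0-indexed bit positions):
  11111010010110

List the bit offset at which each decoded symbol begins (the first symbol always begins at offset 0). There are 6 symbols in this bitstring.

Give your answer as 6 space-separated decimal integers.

Answer: 0 3 6 8 9 11

Derivation:
Bit 0: prefix='1' (no match yet)
Bit 1: prefix='11' (no match yet)
Bit 2: prefix='111' -> emit 'p', reset
Bit 3: prefix='1' (no match yet)
Bit 4: prefix='11' (no match yet)
Bit 5: prefix='110' -> emit 'l', reset
Bit 6: prefix='1' (no match yet)
Bit 7: prefix='10' -> emit 'k', reset
Bit 8: prefix='0' -> emit 'i', reset
Bit 9: prefix='1' (no match yet)
Bit 10: prefix='10' -> emit 'k', reset
Bit 11: prefix='1' (no match yet)
Bit 12: prefix='11' (no match yet)
Bit 13: prefix='110' -> emit 'l', reset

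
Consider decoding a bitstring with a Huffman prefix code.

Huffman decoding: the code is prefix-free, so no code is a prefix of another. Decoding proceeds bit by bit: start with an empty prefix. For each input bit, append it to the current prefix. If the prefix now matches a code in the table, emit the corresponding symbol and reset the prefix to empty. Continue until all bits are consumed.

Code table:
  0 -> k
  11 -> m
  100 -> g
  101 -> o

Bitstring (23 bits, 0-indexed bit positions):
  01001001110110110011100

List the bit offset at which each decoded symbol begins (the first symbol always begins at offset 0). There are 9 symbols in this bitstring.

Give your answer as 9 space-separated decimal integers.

Answer: 0 1 4 7 9 12 15 18 20

Derivation:
Bit 0: prefix='0' -> emit 'k', reset
Bit 1: prefix='1' (no match yet)
Bit 2: prefix='10' (no match yet)
Bit 3: prefix='100' -> emit 'g', reset
Bit 4: prefix='1' (no match yet)
Bit 5: prefix='10' (no match yet)
Bit 6: prefix='100' -> emit 'g', reset
Bit 7: prefix='1' (no match yet)
Bit 8: prefix='11' -> emit 'm', reset
Bit 9: prefix='1' (no match yet)
Bit 10: prefix='10' (no match yet)
Bit 11: prefix='101' -> emit 'o', reset
Bit 12: prefix='1' (no match yet)
Bit 13: prefix='10' (no match yet)
Bit 14: prefix='101' -> emit 'o', reset
Bit 15: prefix='1' (no match yet)
Bit 16: prefix='10' (no match yet)
Bit 17: prefix='100' -> emit 'g', reset
Bit 18: prefix='1' (no match yet)
Bit 19: prefix='11' -> emit 'm', reset
Bit 20: prefix='1' (no match yet)
Bit 21: prefix='10' (no match yet)
Bit 22: prefix='100' -> emit 'g', reset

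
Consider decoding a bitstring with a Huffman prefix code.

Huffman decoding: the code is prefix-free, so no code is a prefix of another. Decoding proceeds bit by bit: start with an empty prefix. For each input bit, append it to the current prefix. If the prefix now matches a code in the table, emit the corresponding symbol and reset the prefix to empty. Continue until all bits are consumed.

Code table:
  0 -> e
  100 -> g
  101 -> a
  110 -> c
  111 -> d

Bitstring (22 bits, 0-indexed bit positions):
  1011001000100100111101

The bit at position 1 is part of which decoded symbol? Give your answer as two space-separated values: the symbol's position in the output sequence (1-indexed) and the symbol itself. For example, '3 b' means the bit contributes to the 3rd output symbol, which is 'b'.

Bit 0: prefix='1' (no match yet)
Bit 1: prefix='10' (no match yet)
Bit 2: prefix='101' -> emit 'a', reset
Bit 3: prefix='1' (no match yet)
Bit 4: prefix='10' (no match yet)
Bit 5: prefix='100' -> emit 'g', reset

Answer: 1 a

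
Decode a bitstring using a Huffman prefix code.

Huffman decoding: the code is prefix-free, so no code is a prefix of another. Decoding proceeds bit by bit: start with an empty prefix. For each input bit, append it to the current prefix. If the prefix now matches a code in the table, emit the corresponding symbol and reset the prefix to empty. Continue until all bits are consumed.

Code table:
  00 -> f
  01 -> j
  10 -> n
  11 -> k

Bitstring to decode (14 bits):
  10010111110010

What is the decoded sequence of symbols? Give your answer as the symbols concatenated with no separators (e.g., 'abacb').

Bit 0: prefix='1' (no match yet)
Bit 1: prefix='10' -> emit 'n', reset
Bit 2: prefix='0' (no match yet)
Bit 3: prefix='01' -> emit 'j', reset
Bit 4: prefix='0' (no match yet)
Bit 5: prefix='01' -> emit 'j', reset
Bit 6: prefix='1' (no match yet)
Bit 7: prefix='11' -> emit 'k', reset
Bit 8: prefix='1' (no match yet)
Bit 9: prefix='11' -> emit 'k', reset
Bit 10: prefix='0' (no match yet)
Bit 11: prefix='00' -> emit 'f', reset
Bit 12: prefix='1' (no match yet)
Bit 13: prefix='10' -> emit 'n', reset

Answer: njjkkfn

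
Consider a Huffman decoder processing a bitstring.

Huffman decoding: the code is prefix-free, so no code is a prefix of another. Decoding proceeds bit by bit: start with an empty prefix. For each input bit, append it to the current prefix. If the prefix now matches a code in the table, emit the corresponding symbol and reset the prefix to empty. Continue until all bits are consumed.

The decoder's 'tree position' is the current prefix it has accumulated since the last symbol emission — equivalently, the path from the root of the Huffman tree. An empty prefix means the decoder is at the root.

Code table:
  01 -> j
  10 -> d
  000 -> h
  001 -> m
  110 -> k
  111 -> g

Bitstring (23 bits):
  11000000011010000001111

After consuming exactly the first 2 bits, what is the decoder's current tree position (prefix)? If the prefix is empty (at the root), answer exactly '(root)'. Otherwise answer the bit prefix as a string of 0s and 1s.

Answer: 11

Derivation:
Bit 0: prefix='1' (no match yet)
Bit 1: prefix='11' (no match yet)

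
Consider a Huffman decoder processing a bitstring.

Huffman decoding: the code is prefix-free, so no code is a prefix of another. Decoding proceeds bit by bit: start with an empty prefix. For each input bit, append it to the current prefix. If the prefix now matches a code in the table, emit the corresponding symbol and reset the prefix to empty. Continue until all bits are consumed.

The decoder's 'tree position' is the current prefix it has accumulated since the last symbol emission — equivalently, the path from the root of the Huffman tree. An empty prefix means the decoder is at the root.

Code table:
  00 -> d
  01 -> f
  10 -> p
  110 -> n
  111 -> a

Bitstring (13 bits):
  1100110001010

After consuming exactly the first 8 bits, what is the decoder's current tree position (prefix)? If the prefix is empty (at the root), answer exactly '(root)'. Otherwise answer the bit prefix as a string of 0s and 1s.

Bit 0: prefix='1' (no match yet)
Bit 1: prefix='11' (no match yet)
Bit 2: prefix='110' -> emit 'n', reset
Bit 3: prefix='0' (no match yet)
Bit 4: prefix='01' -> emit 'f', reset
Bit 5: prefix='1' (no match yet)
Bit 6: prefix='10' -> emit 'p', reset
Bit 7: prefix='0' (no match yet)

Answer: 0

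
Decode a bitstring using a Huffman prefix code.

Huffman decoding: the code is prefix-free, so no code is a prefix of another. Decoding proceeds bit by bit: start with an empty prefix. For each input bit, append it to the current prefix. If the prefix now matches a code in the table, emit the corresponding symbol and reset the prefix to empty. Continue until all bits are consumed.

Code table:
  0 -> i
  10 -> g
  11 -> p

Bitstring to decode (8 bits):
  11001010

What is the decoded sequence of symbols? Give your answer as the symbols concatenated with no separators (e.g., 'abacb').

Answer: piigg

Derivation:
Bit 0: prefix='1' (no match yet)
Bit 1: prefix='11' -> emit 'p', reset
Bit 2: prefix='0' -> emit 'i', reset
Bit 3: prefix='0' -> emit 'i', reset
Bit 4: prefix='1' (no match yet)
Bit 5: prefix='10' -> emit 'g', reset
Bit 6: prefix='1' (no match yet)
Bit 7: prefix='10' -> emit 'g', reset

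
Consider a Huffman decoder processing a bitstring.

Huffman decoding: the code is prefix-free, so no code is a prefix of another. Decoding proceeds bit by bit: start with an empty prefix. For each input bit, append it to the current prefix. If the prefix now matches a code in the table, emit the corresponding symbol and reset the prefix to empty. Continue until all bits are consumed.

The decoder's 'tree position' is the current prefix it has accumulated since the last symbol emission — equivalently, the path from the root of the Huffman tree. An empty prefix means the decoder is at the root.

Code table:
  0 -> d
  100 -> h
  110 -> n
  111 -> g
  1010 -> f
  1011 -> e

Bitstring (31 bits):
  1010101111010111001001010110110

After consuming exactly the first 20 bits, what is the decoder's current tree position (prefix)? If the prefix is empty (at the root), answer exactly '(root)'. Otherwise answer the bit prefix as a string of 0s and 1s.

Answer: 10

Derivation:
Bit 0: prefix='1' (no match yet)
Bit 1: prefix='10' (no match yet)
Bit 2: prefix='101' (no match yet)
Bit 3: prefix='1010' -> emit 'f', reset
Bit 4: prefix='1' (no match yet)
Bit 5: prefix='10' (no match yet)
Bit 6: prefix='101' (no match yet)
Bit 7: prefix='1011' -> emit 'e', reset
Bit 8: prefix='1' (no match yet)
Bit 9: prefix='11' (no match yet)
Bit 10: prefix='110' -> emit 'n', reset
Bit 11: prefix='1' (no match yet)
Bit 12: prefix='10' (no match yet)
Bit 13: prefix='101' (no match yet)
Bit 14: prefix='1011' -> emit 'e', reset
Bit 15: prefix='1' (no match yet)
Bit 16: prefix='10' (no match yet)
Bit 17: prefix='100' -> emit 'h', reset
Bit 18: prefix='1' (no match yet)
Bit 19: prefix='10' (no match yet)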